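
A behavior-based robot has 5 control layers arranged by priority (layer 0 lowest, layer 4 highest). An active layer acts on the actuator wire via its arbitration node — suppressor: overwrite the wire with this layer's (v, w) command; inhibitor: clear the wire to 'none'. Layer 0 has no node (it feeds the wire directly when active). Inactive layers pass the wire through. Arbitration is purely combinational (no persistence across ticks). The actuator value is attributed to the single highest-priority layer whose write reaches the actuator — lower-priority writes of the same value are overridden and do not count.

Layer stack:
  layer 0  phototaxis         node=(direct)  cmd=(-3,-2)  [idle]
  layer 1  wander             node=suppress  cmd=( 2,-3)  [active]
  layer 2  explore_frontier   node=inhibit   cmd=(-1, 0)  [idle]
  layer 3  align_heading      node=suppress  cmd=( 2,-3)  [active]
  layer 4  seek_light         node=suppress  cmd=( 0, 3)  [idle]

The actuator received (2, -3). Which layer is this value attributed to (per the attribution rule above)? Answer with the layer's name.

align_heading

layer 0 (phototaxis) idle — none
layer 1 (wander) active — suppresses: (2, -3)
layer 2 (explore_frontier) idle — unchanged: (2, -3)
layer 3 (align_heading) active — suppresses: (2, -3)
layer 4 (seek_light) idle — unchanged: (2, -3)
→ actuator (2, -3)
last writer: layer 3 = align_heading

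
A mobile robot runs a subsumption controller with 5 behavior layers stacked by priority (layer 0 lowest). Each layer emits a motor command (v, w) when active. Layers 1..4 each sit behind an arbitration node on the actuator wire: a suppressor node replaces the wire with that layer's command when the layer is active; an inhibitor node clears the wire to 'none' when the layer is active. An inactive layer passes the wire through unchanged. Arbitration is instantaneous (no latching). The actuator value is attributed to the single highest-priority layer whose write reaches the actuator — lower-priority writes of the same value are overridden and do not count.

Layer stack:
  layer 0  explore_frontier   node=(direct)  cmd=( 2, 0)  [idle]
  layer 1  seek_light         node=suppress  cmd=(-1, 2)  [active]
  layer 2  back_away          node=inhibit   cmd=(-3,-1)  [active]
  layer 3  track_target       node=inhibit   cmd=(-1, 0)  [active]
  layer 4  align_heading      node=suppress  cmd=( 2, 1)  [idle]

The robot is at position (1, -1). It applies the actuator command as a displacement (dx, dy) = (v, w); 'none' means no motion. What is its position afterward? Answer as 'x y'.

1 -1

L0 explore_frontier: idle → wire = none
L1 seek_light: active, suppressor → wire = (-1, 2)
L2 back_away: active, inhibitor → wire = none
L3 track_target: active, inhibitor → wire = none
L4 align_heading: idle → wire stays none
actuator = none
position: (1, -1) + none = (1, -1)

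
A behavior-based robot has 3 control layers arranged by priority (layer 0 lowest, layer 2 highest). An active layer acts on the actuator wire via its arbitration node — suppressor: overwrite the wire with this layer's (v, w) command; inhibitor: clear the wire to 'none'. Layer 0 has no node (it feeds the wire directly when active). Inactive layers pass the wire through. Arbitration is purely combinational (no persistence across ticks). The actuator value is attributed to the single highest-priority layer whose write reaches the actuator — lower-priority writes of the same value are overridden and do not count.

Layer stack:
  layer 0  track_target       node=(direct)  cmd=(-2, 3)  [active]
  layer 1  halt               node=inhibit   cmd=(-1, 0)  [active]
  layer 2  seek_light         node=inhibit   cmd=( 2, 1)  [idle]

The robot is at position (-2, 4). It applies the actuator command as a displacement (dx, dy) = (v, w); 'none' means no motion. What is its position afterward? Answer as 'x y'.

-2 4

layer 0 (track_target) active — direct: (-2, 3)
layer 1 (halt) active — inhibits: none
layer 2 (seek_light) idle — unchanged: none
→ actuator none
position: (-2, 4) + none = (-2, 4)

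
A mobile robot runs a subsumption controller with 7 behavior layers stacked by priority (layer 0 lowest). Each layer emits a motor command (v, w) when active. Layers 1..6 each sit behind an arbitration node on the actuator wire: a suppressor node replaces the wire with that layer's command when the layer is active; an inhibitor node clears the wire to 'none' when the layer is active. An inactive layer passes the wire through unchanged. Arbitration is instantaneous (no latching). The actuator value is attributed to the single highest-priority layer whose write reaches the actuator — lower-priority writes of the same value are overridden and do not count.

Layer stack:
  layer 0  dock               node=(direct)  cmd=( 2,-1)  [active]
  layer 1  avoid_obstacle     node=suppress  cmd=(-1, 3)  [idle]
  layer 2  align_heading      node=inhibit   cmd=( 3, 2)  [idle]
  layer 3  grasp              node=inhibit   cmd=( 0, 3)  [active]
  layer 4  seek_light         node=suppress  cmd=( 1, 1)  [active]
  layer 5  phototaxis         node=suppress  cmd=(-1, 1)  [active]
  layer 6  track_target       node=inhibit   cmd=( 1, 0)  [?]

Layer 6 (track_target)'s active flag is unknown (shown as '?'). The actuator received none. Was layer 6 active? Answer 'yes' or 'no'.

yes

If layer 6 is active=yes:
  actuator would be none
If layer 6 is active=no:
  actuator would be (-1, 1)
Observed none, so layer 6 was active.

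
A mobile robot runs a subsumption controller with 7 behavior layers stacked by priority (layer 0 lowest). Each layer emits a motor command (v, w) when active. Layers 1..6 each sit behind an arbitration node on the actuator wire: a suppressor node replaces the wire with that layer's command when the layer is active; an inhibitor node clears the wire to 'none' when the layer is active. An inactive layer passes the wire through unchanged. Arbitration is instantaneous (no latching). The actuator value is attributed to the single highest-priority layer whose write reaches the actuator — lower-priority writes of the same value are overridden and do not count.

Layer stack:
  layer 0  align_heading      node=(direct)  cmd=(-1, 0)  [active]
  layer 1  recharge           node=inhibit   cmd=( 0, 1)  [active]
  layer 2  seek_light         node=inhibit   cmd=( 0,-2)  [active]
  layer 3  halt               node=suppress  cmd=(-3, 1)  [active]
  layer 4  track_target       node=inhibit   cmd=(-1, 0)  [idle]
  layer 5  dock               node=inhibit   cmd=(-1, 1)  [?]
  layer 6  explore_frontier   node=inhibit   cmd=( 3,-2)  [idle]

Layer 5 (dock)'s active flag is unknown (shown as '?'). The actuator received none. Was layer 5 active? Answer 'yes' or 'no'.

yes

If layer 5 is active=yes:
  actuator would be none
If layer 5 is active=no:
  actuator would be (-3, 1)
Observed none, so layer 5 was active.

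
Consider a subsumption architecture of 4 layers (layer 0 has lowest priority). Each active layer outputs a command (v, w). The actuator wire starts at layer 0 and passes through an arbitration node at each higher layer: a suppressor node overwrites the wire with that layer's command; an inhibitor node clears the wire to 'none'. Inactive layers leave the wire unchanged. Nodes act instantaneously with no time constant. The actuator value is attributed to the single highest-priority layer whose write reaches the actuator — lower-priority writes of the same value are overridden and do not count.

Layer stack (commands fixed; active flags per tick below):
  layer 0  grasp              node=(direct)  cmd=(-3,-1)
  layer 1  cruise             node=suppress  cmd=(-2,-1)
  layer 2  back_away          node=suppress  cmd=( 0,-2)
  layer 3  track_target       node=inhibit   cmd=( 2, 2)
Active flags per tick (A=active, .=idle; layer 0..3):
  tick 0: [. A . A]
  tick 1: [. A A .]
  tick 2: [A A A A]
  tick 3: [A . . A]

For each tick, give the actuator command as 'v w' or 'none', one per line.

tick 0:
  layer 0 (grasp) idle — none
  layer 1 (cruise) active — suppresses: (-2, -1)
  layer 2 (back_away) idle — unchanged: (-2, -1)
  layer 3 (track_target) active — inhibits: none
  → actuator none
tick 1:
  layer 0 (grasp) idle — none
  layer 1 (cruise) active — suppresses: (-2, -1)
  layer 2 (back_away) active — suppresses: (0, -2)
  layer 3 (track_target) idle — unchanged: (0, -2)
  → actuator (0, -2)
tick 2:
  layer 0 (grasp) active — direct: (-3, -1)
  layer 1 (cruise) active — suppresses: (-2, -1)
  layer 2 (back_away) active — suppresses: (0, -2)
  layer 3 (track_target) active — inhibits: none
  → actuator none
tick 3:
  layer 0 (grasp) active — direct: (-3, -1)
  layer 1 (cruise) idle — unchanged: (-3, -1)
  layer 2 (back_away) idle — unchanged: (-3, -1)
  layer 3 (track_target) active — inhibits: none
  → actuator none

none
0 -2
none
none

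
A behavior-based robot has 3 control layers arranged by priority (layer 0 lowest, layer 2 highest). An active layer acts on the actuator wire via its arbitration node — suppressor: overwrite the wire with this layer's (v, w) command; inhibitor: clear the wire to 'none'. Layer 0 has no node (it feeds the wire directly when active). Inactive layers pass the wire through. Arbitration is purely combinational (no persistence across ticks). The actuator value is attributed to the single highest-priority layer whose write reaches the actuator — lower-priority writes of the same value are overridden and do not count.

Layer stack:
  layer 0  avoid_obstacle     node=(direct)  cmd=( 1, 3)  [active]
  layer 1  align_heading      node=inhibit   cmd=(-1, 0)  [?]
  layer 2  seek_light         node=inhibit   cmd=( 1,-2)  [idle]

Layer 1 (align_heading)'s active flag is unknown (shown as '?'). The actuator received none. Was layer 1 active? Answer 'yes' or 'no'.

yes

If layer 1 is active=yes:
  actuator would be none
If layer 1 is active=no:
  actuator would be (1, 3)
Observed none, so layer 1 was active.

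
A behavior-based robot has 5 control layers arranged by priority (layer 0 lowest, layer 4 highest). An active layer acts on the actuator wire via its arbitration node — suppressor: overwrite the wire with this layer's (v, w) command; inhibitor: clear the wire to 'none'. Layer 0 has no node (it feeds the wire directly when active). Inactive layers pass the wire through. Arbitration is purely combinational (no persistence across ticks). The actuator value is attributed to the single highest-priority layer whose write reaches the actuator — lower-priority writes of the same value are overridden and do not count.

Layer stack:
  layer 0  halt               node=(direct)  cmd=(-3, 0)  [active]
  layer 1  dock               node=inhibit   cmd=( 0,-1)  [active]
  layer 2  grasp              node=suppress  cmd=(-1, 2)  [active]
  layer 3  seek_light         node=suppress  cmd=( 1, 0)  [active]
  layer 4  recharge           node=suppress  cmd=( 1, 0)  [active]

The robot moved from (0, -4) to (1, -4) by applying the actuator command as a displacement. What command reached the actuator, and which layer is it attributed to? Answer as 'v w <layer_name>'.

1 0 recharge

displacement = (1, -4) − (0, -4) = (1, 0)
L0 halt: active, feeds wire = (-3, 0)
L1 dock: active, inhibitor → wire = none
L2 grasp: active, suppressor → wire = (-1, 2)
L3 seek_light: active, suppressor → wire = (1, 0)
L4 recharge: active, suppressor → wire = (1, 0)
actuator = (1, 0) — from layer 4 (recharge)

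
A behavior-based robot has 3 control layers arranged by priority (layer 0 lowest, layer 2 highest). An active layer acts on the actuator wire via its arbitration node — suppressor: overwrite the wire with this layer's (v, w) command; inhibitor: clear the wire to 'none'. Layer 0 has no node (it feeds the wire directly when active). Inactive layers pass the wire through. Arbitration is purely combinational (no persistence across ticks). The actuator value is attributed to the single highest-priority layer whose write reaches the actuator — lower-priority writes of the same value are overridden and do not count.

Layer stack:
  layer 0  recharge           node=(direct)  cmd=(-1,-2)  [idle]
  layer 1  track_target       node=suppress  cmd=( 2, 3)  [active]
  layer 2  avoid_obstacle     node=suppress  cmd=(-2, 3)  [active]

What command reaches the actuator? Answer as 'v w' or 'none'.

layer 0 (recharge) idle — none
layer 1 (track_target) active — suppresses: (2, 3)
layer 2 (avoid_obstacle) active — suppresses: (-2, 3)
→ actuator (-2, 3)

-2 3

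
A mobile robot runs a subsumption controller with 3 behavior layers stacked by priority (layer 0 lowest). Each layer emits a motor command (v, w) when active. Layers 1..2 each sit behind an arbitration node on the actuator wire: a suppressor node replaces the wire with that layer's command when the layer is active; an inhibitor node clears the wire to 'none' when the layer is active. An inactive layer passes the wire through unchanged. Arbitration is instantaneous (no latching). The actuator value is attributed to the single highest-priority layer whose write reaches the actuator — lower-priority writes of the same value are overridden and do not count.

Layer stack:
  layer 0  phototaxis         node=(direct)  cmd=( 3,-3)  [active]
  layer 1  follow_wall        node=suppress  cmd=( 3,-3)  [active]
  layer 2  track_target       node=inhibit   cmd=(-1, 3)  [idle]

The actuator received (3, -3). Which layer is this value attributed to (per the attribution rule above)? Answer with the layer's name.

L0 phototaxis: active, feeds wire = (3, -3)
L1 follow_wall: active, suppressor → wire = (3, -3)
L2 track_target: idle → wire stays (3, -3)
actuator = (3, -3)
last writer: layer 1 = follow_wall

follow_wall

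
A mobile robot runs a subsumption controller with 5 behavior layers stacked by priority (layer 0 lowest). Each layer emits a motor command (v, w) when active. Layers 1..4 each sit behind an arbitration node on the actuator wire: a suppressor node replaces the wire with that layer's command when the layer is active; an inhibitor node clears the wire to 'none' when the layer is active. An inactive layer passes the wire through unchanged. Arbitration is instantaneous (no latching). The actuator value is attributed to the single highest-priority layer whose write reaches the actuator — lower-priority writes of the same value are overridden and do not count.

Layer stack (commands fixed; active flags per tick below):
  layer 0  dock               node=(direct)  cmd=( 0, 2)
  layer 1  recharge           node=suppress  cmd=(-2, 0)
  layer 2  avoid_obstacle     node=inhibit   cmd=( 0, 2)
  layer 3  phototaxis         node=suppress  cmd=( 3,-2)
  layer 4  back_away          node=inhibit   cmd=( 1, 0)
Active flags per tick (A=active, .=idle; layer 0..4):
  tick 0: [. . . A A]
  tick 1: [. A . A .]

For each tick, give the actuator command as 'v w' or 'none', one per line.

tick 0:
  [0] dock off; wire := none
  [1] recharge off; pass none
  [2] avoid_obstacle off; pass none
  [3] phototaxis on (suppress); wire := (3, -2)
  [4] back_away on (inhibit); wire := none
  output none
tick 1:
  [0] dock off; wire := none
  [1] recharge on (suppress); wire := (-2, 0)
  [2] avoid_obstacle off; pass (-2, 0)
  [3] phototaxis on (suppress); wire := (3, -2)
  [4] back_away off; pass (3, -2)
  output (3, -2)

none
3 -2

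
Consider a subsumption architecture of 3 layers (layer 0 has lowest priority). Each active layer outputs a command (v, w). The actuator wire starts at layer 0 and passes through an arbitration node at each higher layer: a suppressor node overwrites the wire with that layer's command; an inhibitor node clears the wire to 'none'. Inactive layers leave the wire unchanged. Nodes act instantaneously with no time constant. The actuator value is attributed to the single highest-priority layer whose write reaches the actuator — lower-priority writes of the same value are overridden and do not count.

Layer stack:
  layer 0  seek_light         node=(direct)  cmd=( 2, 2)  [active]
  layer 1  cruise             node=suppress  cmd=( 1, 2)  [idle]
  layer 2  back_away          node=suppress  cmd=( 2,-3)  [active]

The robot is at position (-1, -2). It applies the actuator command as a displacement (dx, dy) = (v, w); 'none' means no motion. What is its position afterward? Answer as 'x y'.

1 -5

[0] seek_light on; wire := (2, 2)
[1] cruise off; pass (2, 2)
[2] back_away on (suppress); wire := (2, -3)
output (2, -3)
position: (-1, -2) + (2, -3) = (1, -5)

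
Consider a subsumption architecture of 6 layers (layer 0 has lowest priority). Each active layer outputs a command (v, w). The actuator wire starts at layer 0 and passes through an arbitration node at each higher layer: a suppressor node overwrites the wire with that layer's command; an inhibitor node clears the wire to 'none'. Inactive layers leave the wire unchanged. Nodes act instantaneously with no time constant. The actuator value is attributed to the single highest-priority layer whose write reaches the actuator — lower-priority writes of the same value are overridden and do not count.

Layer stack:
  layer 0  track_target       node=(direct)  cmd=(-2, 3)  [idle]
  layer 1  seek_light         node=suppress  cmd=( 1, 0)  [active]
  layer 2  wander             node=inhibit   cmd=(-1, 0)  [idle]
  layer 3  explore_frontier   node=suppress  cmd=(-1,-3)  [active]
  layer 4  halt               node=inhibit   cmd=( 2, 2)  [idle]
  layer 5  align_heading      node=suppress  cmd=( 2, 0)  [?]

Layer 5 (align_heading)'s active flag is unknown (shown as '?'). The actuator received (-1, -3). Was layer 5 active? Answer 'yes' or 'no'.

If layer 5 is active=yes:
  actuator would be (2, 0)
If layer 5 is active=no:
  actuator would be (-1, -3)
Observed (-1, -3), so layer 5 was idle.

no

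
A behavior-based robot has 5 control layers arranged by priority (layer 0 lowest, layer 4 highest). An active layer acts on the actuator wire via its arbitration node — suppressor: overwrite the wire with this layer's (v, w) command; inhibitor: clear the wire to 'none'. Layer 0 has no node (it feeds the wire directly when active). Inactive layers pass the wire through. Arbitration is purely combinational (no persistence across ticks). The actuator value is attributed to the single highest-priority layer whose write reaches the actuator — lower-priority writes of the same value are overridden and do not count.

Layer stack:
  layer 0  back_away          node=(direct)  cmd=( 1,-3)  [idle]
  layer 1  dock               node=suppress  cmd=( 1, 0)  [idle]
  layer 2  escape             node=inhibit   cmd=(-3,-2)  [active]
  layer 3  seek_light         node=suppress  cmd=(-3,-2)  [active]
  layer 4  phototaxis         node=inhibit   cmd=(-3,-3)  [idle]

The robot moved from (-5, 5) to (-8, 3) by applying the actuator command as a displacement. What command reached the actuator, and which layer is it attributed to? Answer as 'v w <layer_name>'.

-3 -2 seek_light

displacement = (-8, 3) − (-5, 5) = (-3, -2)
L0 back_away: idle → wire = none
L1 dock: idle → wire stays none
L2 escape: active, inhibitor → wire = none
L3 seek_light: active, suppressor → wire = (-3, -2)
L4 phototaxis: idle → wire stays (-3, -2)
actuator = (-3, -2) — from layer 3 (seek_light)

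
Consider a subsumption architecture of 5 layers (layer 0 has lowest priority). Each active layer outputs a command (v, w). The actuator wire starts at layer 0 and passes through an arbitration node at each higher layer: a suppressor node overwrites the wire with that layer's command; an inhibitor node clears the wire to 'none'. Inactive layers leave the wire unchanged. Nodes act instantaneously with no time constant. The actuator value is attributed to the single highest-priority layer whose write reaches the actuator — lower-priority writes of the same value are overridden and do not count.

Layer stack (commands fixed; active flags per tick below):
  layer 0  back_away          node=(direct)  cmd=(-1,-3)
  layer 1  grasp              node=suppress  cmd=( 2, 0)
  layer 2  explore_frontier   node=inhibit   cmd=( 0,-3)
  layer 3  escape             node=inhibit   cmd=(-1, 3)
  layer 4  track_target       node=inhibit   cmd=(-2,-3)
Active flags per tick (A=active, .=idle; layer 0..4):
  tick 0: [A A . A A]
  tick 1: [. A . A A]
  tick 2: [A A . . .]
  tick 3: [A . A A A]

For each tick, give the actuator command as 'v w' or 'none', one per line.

none
none
2 0
none

tick 0:
  [0] back_away on; wire := (-1, -3)
  [1] grasp on (suppress); wire := (2, 0)
  [2] explore_frontier off; pass (2, 0)
  [3] escape on (inhibit); wire := none
  [4] track_target on (inhibit); wire := none
  output none
tick 1:
  [0] back_away off; wire := none
  [1] grasp on (suppress); wire := (2, 0)
  [2] explore_frontier off; pass (2, 0)
  [3] escape on (inhibit); wire := none
  [4] track_target on (inhibit); wire := none
  output none
tick 2:
  [0] back_away on; wire := (-1, -3)
  [1] grasp on (suppress); wire := (2, 0)
  [2] explore_frontier off; pass (2, 0)
  [3] escape off; pass (2, 0)
  [4] track_target off; pass (2, 0)
  output (2, 0)
tick 3:
  [0] back_away on; wire := (-1, -3)
  [1] grasp off; pass (-1, -3)
  [2] explore_frontier on (inhibit); wire := none
  [3] escape on (inhibit); wire := none
  [4] track_target on (inhibit); wire := none
  output none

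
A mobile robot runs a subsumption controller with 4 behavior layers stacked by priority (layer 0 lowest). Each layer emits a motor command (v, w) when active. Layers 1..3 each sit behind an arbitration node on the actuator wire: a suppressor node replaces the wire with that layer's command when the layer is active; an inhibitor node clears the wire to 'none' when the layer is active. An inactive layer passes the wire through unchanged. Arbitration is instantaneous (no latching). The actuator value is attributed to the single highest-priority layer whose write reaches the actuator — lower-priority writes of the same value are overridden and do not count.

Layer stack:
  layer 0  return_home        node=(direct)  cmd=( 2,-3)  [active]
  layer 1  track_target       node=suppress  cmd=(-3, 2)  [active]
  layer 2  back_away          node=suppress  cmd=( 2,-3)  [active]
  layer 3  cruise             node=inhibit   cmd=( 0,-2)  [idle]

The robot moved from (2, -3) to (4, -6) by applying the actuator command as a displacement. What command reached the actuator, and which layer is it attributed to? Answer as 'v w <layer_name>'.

displacement = (4, -6) − (2, -3) = (2, -3)
[0] return_home on; wire := (2, -3)
[1] track_target on (suppress); wire := (-3, 2)
[2] back_away on (suppress); wire := (2, -3)
[3] cruise off; pass (2, -3)
output (2, -3) — from layer 2 (back_away)

2 -3 back_away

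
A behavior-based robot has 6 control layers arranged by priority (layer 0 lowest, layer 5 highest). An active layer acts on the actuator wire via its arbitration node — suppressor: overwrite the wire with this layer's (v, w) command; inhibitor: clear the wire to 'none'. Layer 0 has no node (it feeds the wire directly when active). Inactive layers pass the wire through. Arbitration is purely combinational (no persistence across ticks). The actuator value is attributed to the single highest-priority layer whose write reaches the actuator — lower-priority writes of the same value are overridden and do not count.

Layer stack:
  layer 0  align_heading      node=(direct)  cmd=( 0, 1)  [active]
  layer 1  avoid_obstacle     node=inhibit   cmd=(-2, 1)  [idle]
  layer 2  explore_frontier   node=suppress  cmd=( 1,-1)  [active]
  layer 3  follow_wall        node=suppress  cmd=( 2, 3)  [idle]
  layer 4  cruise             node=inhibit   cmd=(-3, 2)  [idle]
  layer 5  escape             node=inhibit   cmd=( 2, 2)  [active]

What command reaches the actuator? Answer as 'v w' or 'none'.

L0 align_heading: active, feeds wire = (0, 1)
L1 avoid_obstacle: idle → wire stays (0, 1)
L2 explore_frontier: active, suppressor → wire = (1, -1)
L3 follow_wall: idle → wire stays (1, -1)
L4 cruise: idle → wire stays (1, -1)
L5 escape: active, inhibitor → wire = none
actuator = none

none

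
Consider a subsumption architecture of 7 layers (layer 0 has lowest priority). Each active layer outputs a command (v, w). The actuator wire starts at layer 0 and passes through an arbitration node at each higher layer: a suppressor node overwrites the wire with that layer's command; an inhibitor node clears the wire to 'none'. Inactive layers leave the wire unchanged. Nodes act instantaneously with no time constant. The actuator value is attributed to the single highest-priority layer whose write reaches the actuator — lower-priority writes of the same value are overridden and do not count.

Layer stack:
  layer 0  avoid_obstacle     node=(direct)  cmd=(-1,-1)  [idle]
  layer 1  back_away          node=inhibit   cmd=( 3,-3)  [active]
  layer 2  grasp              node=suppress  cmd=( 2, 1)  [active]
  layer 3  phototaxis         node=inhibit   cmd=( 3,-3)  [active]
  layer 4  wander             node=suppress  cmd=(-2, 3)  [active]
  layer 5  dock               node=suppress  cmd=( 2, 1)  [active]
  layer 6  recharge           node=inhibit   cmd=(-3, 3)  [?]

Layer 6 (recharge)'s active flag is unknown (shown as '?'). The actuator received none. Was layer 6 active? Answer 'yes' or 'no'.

yes

If layer 6 is active=yes:
  actuator would be none
If layer 6 is active=no:
  actuator would be (2, 1)
Observed none, so layer 6 was active.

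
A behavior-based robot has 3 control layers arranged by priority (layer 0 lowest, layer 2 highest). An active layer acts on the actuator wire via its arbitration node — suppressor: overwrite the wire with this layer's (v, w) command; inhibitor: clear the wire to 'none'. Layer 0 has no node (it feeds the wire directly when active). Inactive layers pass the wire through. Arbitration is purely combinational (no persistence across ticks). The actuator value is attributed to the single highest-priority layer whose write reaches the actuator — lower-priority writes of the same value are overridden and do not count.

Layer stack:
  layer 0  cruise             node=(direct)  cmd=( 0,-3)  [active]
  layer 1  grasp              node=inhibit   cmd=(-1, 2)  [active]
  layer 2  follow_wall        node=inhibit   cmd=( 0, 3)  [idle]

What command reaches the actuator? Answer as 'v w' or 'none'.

layer 0 (cruise) active — direct: (0, -3)
layer 1 (grasp) active — inhibits: none
layer 2 (follow_wall) idle — unchanged: none
→ actuator none

none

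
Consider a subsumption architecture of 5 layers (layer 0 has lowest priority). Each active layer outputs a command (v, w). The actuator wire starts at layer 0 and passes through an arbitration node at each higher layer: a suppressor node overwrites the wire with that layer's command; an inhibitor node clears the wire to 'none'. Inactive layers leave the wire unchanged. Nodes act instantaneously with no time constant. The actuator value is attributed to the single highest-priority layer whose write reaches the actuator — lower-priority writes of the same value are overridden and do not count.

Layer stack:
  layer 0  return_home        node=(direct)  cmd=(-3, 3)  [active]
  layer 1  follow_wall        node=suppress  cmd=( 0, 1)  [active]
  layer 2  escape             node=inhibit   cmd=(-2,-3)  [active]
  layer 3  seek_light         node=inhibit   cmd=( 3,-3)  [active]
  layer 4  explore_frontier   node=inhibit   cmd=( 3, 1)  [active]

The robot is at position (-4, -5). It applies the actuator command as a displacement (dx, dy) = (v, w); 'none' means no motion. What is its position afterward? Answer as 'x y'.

-4 -5

layer 0 (return_home) active — direct: (-3, 3)
layer 1 (follow_wall) active — suppresses: (0, 1)
layer 2 (escape) active — inhibits: none
layer 3 (seek_light) active — inhibits: none
layer 4 (explore_frontier) active — inhibits: none
→ actuator none
position: (-4, -5) + none = (-4, -5)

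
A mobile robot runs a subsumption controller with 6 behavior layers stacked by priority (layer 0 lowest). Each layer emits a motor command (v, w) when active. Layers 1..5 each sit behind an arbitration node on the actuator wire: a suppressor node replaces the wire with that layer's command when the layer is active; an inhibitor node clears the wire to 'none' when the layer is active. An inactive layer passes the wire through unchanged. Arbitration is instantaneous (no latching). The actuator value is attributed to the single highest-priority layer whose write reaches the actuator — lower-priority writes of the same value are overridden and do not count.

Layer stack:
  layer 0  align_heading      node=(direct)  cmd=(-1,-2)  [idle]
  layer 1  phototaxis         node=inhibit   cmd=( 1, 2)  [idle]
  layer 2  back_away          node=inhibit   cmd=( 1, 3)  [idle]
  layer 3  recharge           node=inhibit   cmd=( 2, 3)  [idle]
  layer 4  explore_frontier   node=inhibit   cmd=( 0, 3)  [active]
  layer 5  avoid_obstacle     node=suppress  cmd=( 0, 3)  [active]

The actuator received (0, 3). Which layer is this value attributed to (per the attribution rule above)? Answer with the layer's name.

avoid_obstacle

layer 0 (align_heading) idle — none
layer 1 (phototaxis) idle — unchanged: none
layer 2 (back_away) idle — unchanged: none
layer 3 (recharge) idle — unchanged: none
layer 4 (explore_frontier) active — inhibits: none
layer 5 (avoid_obstacle) active — suppresses: (0, 3)
→ actuator (0, 3)
last writer: layer 5 = avoid_obstacle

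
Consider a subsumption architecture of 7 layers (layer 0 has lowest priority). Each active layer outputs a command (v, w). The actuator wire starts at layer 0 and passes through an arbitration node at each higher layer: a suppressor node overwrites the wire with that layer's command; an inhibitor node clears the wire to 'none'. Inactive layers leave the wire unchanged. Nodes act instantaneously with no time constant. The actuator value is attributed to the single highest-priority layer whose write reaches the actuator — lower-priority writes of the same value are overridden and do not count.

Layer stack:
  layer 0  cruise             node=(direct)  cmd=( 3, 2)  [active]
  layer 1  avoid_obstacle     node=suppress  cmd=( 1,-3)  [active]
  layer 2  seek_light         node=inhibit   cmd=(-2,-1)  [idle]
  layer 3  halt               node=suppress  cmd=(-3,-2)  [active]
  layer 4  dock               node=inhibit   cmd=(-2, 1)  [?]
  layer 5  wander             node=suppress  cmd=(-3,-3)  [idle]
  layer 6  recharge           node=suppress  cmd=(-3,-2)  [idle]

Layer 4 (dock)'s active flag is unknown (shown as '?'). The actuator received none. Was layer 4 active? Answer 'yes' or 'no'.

If layer 4 is active=yes:
  actuator would be none
If layer 4 is active=no:
  actuator would be (-3, -2)
Observed none, so layer 4 was active.

yes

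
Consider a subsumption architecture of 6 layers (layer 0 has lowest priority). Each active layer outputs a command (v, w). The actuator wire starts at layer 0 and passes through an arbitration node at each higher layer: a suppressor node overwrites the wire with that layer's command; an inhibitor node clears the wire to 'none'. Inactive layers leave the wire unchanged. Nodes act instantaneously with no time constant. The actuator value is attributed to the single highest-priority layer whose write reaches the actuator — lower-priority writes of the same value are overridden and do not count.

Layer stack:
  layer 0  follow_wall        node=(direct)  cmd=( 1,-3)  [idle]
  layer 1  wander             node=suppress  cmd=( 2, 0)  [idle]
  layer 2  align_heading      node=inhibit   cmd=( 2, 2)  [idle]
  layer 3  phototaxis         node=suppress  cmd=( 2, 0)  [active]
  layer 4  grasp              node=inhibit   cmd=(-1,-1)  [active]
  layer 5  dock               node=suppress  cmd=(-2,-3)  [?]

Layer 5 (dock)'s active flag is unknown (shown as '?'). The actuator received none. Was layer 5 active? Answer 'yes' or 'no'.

If layer 5 is active=yes:
  actuator would be (-2, -3)
If layer 5 is active=no:
  actuator would be none
Observed none, so layer 5 was idle.

no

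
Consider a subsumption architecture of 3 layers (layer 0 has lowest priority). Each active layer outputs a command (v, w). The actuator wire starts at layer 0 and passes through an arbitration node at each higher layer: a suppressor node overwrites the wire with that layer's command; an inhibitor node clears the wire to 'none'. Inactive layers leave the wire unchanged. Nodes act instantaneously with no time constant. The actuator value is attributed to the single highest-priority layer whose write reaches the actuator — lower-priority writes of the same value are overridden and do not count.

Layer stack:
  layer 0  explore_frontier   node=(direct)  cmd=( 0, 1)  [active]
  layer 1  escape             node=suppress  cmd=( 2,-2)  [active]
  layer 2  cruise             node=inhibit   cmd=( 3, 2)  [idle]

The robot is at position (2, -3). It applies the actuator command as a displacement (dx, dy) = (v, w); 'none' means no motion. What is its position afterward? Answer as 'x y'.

4 -5

layer 0 (explore_frontier) active — direct: (0, 1)
layer 1 (escape) active — suppresses: (2, -2)
layer 2 (cruise) idle — unchanged: (2, -2)
→ actuator (2, -2)
position: (2, -3) + (2, -2) = (4, -5)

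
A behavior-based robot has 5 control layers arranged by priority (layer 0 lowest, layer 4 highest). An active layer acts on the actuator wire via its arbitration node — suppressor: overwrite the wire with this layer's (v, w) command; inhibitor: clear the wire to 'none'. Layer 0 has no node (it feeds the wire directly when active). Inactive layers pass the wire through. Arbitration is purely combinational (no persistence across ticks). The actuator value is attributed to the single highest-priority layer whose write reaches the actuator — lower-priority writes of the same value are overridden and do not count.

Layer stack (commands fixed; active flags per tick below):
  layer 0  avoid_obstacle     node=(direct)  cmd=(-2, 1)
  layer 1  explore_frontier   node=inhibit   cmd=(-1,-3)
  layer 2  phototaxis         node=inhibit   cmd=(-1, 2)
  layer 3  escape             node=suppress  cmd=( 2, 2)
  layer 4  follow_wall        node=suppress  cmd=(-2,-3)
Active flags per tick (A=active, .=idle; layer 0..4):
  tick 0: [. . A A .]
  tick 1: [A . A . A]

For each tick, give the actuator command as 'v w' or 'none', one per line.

2 2
-2 -3

tick 0:
  L0 avoid_obstacle: idle → wire = none
  L1 explore_frontier: idle → wire stays none
  L2 phototaxis: active, inhibitor → wire = none
  L3 escape: active, suppressor → wire = (2, 2)
  L4 follow_wall: idle → wire stays (2, 2)
  actuator = (2, 2)
tick 1:
  L0 avoid_obstacle: active, feeds wire = (-2, 1)
  L1 explore_frontier: idle → wire stays (-2, 1)
  L2 phototaxis: active, inhibitor → wire = none
  L3 escape: idle → wire stays none
  L4 follow_wall: active, suppressor → wire = (-2, -3)
  actuator = (-2, -3)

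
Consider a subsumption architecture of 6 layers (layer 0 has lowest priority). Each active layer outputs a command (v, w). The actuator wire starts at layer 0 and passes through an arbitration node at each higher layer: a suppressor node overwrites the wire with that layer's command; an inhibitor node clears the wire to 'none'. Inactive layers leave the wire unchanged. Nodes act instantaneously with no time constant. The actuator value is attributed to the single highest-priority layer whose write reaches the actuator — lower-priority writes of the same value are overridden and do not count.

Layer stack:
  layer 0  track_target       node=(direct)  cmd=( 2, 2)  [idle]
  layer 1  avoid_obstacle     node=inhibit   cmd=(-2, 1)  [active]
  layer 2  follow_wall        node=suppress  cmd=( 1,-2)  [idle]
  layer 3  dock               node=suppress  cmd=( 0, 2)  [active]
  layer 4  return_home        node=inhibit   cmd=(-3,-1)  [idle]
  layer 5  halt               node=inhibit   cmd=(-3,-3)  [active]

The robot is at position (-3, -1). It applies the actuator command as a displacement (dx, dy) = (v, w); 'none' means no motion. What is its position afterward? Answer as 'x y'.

[0] track_target off; wire := none
[1] avoid_obstacle on (inhibit); wire := none
[2] follow_wall off; pass none
[3] dock on (suppress); wire := (0, 2)
[4] return_home off; pass (0, 2)
[5] halt on (inhibit); wire := none
output none
position: (-3, -1) + none = (-3, -1)

-3 -1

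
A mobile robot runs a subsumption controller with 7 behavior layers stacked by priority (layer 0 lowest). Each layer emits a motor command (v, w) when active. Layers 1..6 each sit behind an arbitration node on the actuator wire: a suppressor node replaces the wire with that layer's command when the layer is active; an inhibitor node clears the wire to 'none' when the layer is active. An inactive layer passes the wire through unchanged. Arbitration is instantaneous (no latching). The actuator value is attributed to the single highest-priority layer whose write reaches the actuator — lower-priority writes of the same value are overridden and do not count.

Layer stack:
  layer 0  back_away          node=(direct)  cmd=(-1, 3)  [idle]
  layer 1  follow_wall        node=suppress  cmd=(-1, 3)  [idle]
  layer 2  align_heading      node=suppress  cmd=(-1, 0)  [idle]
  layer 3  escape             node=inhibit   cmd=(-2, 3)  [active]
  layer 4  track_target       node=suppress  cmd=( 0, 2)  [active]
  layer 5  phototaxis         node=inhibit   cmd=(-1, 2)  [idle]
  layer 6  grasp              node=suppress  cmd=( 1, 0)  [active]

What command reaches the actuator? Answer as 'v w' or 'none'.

layer 0 (back_away) idle — none
layer 1 (follow_wall) idle — unchanged: none
layer 2 (align_heading) idle — unchanged: none
layer 3 (escape) active — inhibits: none
layer 4 (track_target) active — suppresses: (0, 2)
layer 5 (phototaxis) idle — unchanged: (0, 2)
layer 6 (grasp) active — suppresses: (1, 0)
→ actuator (1, 0)

1 0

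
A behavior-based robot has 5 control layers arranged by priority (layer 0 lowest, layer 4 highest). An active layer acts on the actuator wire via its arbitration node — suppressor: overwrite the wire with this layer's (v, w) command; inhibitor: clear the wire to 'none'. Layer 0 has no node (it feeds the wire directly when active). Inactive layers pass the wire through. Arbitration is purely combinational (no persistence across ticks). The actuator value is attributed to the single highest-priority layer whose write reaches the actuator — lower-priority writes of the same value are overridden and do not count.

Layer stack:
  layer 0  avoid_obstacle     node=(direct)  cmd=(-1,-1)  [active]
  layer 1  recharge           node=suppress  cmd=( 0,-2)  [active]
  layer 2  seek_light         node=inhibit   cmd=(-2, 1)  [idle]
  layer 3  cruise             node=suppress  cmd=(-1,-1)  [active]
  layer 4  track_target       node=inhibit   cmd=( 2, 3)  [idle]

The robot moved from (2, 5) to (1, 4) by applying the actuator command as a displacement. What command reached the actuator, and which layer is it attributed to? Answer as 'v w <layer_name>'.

-1 -1 cruise

displacement = (1, 4) − (2, 5) = (-1, -1)
L0 avoid_obstacle: active, feeds wire = (-1, -1)
L1 recharge: active, suppressor → wire = (0, -2)
L2 seek_light: idle → wire stays (0, -2)
L3 cruise: active, suppressor → wire = (-1, -1)
L4 track_target: idle → wire stays (-1, -1)
actuator = (-1, -1) — from layer 3 (cruise)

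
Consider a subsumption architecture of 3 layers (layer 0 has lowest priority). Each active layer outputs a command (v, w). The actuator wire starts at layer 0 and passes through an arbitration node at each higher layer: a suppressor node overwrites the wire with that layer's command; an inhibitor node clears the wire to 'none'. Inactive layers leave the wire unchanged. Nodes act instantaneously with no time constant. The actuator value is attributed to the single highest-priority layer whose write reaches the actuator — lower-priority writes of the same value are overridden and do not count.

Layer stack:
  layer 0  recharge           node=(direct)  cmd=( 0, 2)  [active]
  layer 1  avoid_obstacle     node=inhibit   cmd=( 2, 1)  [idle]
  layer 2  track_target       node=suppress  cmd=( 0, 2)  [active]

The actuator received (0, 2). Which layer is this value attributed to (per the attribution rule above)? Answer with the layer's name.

track_target

[0] recharge on; wire := (0, 2)
[1] avoid_obstacle off; pass (0, 2)
[2] track_target on (suppress); wire := (0, 2)
output (0, 2)
last writer: layer 2 = track_target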